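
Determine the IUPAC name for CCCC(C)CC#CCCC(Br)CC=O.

3-bromo-9-methyldodec-6-ynal

Counting along the main chain through the –CHO group and the multiple bond gives 12 carbons: the parent is dodecane.
The principal characteristic group is an aldehyde (terminal –CHO), named with the suffix -al.
A C≡C triple bond in the chain gives the infix -yne-.
The numbering direction is chosen so that the aldehyde carbon is C-1 by definition.
With this numbering: the triple bond between C-6 and C-7; a bromo group at C-3; a methyl group at C-9.
Prefixes are listed alphabetically: bromo, methyl.
Putting it together: 3-bromo-9-methyldodec-6-ynal.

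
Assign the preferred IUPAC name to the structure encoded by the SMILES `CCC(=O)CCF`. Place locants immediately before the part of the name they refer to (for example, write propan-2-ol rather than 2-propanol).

1-fluoropentan-3-one

The longest carbon chain that includes the carbonyl has 5 carbons, so the parent hydride is pentane.
The principal characteristic group is a ketone (C=O on an internal carbon), named with the suffix -one.
Choose the numbering such that the substituent locant set {1} is lower than {5} at the first point of difference.
This places the carbonyl at C-3; a fluoro group at C-1.
Assembling the pieces gives 1-fluoropentan-3-one.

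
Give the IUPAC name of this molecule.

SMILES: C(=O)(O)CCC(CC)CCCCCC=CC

The longest carbon chain that includes the –COOH group and the multiple bond has 12 carbons, so the parent hydride is dodecane.
The highest-priority functional group is a carboxylic acid (terminal –COOH), so the name ends in -oic acid.
A C=C double bond in the chain gives the infix -ene-.
The numbering direction is chosen so that the carboxylic acid carbon is C-1 by definition.
That gives the double bond between C-10 and C-11; an ethyl group at C-4.
Assembling the pieces gives 4-ethyldodec-10-enoic acid.

4-ethyldodec-10-enoic acid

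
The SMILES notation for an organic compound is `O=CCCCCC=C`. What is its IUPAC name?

hept-6-enal

The longest chain bearing the –CHO group and the multiple bond is 7 carbons long (heptane).
The principal characteristic group is an aldehyde (terminal –CHO), named with the suffix -al.
There is one C=C double bond, indicated by the ending -ene.
Choose the numbering such that the aldehyde carbon is C-1 by definition.
With this numbering: the double bond between C-6 and C-7.
Assembling the pieces gives hept-6-enal.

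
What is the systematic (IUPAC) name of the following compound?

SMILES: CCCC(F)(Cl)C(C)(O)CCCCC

4-chloro-4-fluoro-5-methyldecan-5-ol

The longest chain bearing the –OH group is 10 carbons long (decane).
An alcohol (–OH) is the principal characteristic group, giving the suffix -ol.
Choose the numbering such that numbering from this end puts the hydroxyl group at C-5 rather than C-6.
This places the hydroxyl at C-5; a chloro group at C-4; a fluoro group at C-4; a methyl group at C-5.
The substituents are ordered alphabetically, ignoring any di-/tri- multipliers.
Assembling the pieces gives 4-chloro-4-fluoro-5-methyldecan-5-ol.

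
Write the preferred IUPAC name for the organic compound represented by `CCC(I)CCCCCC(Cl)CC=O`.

The longest chain bearing the –CHO group is 11 carbons long (undecane).
The principal characteristic group is an aldehyde (terminal –CHO), named with the suffix -al.
Number the chain so that the aldehyde carbon is C-1 by definition.
With this numbering: a chloro group at C-3; an iodo group at C-9.
The substituents are ordered alphabetically, ignoring any di-/tri- multipliers.
Assembling the pieces gives 3-chloro-9-iodoundecanal.

3-chloro-9-iodoundecanal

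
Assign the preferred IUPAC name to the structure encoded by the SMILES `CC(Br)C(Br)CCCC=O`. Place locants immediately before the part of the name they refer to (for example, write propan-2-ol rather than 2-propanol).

5,6-dibromoheptanal

Counting along the main chain through the –CHO group gives 7 carbons: the parent is heptane.
The highest-priority functional group is an aldehyde (terminal –CHO), so the name ends in -al.
The numbering direction is chosen so that the aldehyde carbon is C-1 by definition.
With this numbering: bromo groups at C-5 and C-6.
Assembling the pieces gives 5,6-dibromoheptanal.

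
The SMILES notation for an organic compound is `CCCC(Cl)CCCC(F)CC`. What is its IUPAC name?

The longest carbon chain is 10 atoms: the parent is decane.
The numbering direction is chosen so that the substituent locant set {3,7} is lower than {4,8} at the first point of difference.
This places a chloro group at C-7; a fluoro group at C-3.
The substituents are ordered alphabetically, ignoring any di-/tri- multipliers.
The name is 7-chloro-3-fluorodecane.

7-chloro-3-fluorodecane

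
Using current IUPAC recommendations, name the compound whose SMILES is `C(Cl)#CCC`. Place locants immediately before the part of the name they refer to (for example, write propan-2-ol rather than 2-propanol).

Counting along the main chain through the multiple bond gives 4 carbons: the parent is butane.
The chain contains a C≡C triple bond, so the unsaturation ending is -yne.
Choose the numbering such that numbering from this end puts the triple bond at C-1 rather than C-3.
That gives the triple bond between C-1 and C-2; a chloro group at C-1.
The name is 1-chlorobut-1-yne.

1-chlorobut-1-yne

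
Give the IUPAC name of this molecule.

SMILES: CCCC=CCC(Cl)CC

The longest chain bearing the multiple bond is 9 carbons long (nonane).
A C=C double bond in the chain gives the infix -ene-.
Choose the numbering such that numbering from this end puts the double bond at C-4 rather than C-5.
That gives the double bond between C-4 and C-5; a chloro group at C-7.
Putting it together: 7-chloronon-4-ene.

7-chloronon-4-ene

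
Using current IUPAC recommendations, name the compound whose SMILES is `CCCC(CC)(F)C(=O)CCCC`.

4-ethyl-4-fluorononan-5-one

The longest carbon chain that includes the carbonyl has 9 carbons, so the parent hydride is nonane.
A ketone (C=O on an internal carbon) is the principal characteristic group, giving the suffix -one.
Choose the numbering such that the substituent locant set {4,4} is lower than {6,6} at the first point of difference.
With this numbering: the carbonyl at C-5; an ethyl group at C-4; a fluoro group at C-4.
Substituent prefixes are cited in alphabetical order (multiplying prefixes like di-/tri- are ignored for ordering).
Putting it together: 4-ethyl-4-fluorononan-5-one.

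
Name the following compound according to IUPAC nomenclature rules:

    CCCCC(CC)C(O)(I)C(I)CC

5-ethyl-3,4-diiodononan-4-ol

The longest chain bearing the –OH group is 9 carbons long (nonane).
An alcohol (–OH) is the principal characteristic group, giving the suffix -ol.
Number the chain so that numbering from this end puts the hydroxyl group at C-4 rather than C-6.
That gives the hydroxyl at C-4; an ethyl group at C-5; iodo groups at C-3 and C-4.
Prefixes are listed alphabetically: ethyl, iodo.
The name is 5-ethyl-3,4-diiodononan-4-ol.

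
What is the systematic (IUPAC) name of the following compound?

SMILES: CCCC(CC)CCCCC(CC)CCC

The longest carbon chain is 12 atoms: the parent is dodecane.
Both numbering directions give the same locant set; either may be used.
This places ethyl groups at C-4 and C-9.
The name is 4,9-diethyldodecane.

4,9-diethyldodecane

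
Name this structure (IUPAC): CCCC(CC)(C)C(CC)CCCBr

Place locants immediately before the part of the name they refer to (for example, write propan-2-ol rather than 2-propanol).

The longest continuous carbon chain has 8 atoms, so the parent hydride is octane.
Number the chain so that the substituent locant set {1,4,5,5} is lower than {4,4,5,8} at the first point of difference.
This places a bromo group at C-1; ethyl groups at C-4 and C-5; a methyl group at C-5.
Prefixes are listed alphabetically: bromo, ethyl, methyl.
Putting it together: 1-bromo-4,5-diethyl-5-methyloctane.

1-bromo-4,5-diethyl-5-methyloctane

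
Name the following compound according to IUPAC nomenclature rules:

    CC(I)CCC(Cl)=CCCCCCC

5-chloro-2-iodododec-5-ene

The longest chain bearing the multiple bond is 12 carbons long (dodecane).
There is one C=C double bond, indicated by the ending -ene.
Number the chain so that numbering from this end puts the double bond at C-5 rather than C-7.
This places the double bond between C-5 and C-6; a chloro group at C-5; an iodo group at C-2.
Prefixes are listed alphabetically: chloro, iodo.
Assembling the pieces gives 5-chloro-2-iodododec-5-ene.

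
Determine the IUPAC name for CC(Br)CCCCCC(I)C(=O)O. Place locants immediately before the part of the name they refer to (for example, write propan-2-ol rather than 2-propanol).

Counting along the main chain through the –COOH group gives 9 carbons: the parent is nonane.
The principal characteristic group is a carboxylic acid (terminal –COOH), named with the suffix -oic acid.
Choose the numbering such that the carboxylic acid carbon is C-1 by definition.
That gives a bromo group at C-8; an iodo group at C-2.
The substituents are ordered alphabetically, ignoring any di-/tri- multipliers.
Putting it together: 8-bromo-2-iodononanoic acid.

8-bromo-2-iodononanoic acid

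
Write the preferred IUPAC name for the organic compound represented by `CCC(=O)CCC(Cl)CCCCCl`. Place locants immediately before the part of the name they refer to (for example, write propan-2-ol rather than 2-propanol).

6,10-dichlorodecan-3-one

The longest carbon chain that includes the carbonyl has 10 carbons, so the parent hydride is decane.
The principal characteristic group is a ketone (C=O on an internal carbon), named with the suffix -one.
Choose the numbering such that numbering from this end puts the carbonyl group at C-3 rather than C-8.
That gives the carbonyl at C-3; chloro groups at C-6 and C-10.
Assembling the pieces gives 6,10-dichlorodecan-3-one.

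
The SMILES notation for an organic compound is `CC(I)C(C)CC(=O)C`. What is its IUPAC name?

The longest chain bearing the carbonyl is 6 carbons long (hexane).
A ketone (C=O on an internal carbon) is the principal characteristic group, giving the suffix -one.
Number the chain so that numbering from this end puts the carbonyl group at C-2 rather than C-5.
With this numbering: the carbonyl at C-2; an iodo group at C-5; a methyl group at C-4.
Prefixes are listed alphabetically: iodo, methyl.
Assembling the pieces gives 5-iodo-4-methylhexan-2-one.

5-iodo-4-methylhexan-2-one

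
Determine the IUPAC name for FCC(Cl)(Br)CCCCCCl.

2-bromo-2,7-dichloro-1-fluoroheptane

The longest carbon chain is 7 atoms: the parent is heptane.
The numbering direction is chosen so that the substituent locant set {1,2,2,7} is lower than {1,6,6,7} at the first point of difference.
That gives a bromo group at C-2; chloro groups at C-2 and C-7; a fluoro group at C-1.
Prefixes are listed alphabetically: bromo, chloro, fluoro.
The name is 2-bromo-2,7-dichloro-1-fluoroheptane.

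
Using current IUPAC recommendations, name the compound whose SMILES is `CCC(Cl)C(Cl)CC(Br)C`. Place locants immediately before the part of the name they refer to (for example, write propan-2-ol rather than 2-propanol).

The parent chain contains 7 carbons (heptane).
The numbering direction is chosen so that the substituent locant set {2,4,5} is lower than {3,4,6} at the first point of difference.
This places a bromo group at C-2; chloro groups at C-4 and C-5.
The substituents are ordered alphabetically, ignoring any di-/tri- multipliers.
Assembling the pieces gives 2-bromo-4,5-dichloroheptane.

2-bromo-4,5-dichloroheptane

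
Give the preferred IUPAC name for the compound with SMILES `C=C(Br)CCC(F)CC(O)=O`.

6-bromo-3-fluorohept-6-enoic acid

The longest chain bearing the –COOH group and the multiple bond is 7 carbons long (heptane).
A carboxylic acid (terminal –COOH) is the principal characteristic group, giving the suffix -oic acid.
A C=C double bond in the chain gives the infix -ene-.
Choose the numbering such that the carboxylic acid carbon is C-1 by definition.
That gives the double bond between C-6 and C-7; a bromo group at C-6; a fluoro group at C-3.
The substituents are ordered alphabetically, ignoring any di-/tri- multipliers.
Putting it together: 6-bromo-3-fluorohept-6-enoic acid.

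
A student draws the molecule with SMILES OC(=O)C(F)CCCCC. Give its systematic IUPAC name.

The longest carbon chain that includes the –COOH group has 7 carbons, so the parent hydride is heptane.
The principal characteristic group is a carboxylic acid (terminal –COOH), named with the suffix -oic acid.
Choose the numbering such that the carboxylic acid carbon is C-1 by definition.
With this numbering: a fluoro group at C-2.
Putting it together: 2-fluoroheptanoic acid.

2-fluoroheptanoic acid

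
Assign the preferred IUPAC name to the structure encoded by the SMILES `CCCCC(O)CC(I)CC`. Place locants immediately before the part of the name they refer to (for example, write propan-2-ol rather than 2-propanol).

The longest chain bearing the –OH group is 9 carbons long (nonane).
The highest-priority functional group is an alcohol (–OH), so the name ends in -ol.
Number the chain so that the substituent locant set {3} is lower than {7} at the first point of difference.
This places the hydroxyl at C-5; an iodo group at C-3.
Putting it together: 3-iodononan-5-ol.

3-iodononan-5-ol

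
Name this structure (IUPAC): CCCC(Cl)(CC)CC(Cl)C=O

2,4-dichloro-4-ethylheptanal

The longest carbon chain that includes the –CHO group has 7 carbons, so the parent hydride is heptane.
An aldehyde (terminal –CHO) is the principal characteristic group, giving the suffix -al.
The numbering direction is chosen so that the aldehyde carbon is C-1 by definition.
With this numbering: chloro groups at C-2 and C-4; an ethyl group at C-4.
The substituents are ordered alphabetically, ignoring any di-/tri- multipliers.
The name is 2,4-dichloro-4-ethylheptanal.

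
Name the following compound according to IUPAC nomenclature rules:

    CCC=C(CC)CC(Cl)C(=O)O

2-chloro-4-ethylhept-4-enoic acid

The longest carbon chain that includes the –COOH group and the multiple bond has 7 carbons, so the parent hydride is heptane.
The principal characteristic group is a carboxylic acid (terminal –COOH), named with the suffix -oic acid.
There is one C=C double bond, indicated by the ending -ene.
Number the chain so that the carboxylic acid carbon is C-1 by definition.
With this numbering: the double bond between C-4 and C-5; a chloro group at C-2; an ethyl group at C-4.
Prefixes are listed alphabetically: chloro, ethyl.
Putting it together: 2-chloro-4-ethylhept-4-enoic acid.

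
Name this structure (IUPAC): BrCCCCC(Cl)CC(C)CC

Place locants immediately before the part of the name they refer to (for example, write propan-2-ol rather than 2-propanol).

The parent chain contains 9 carbons (nonane).
The numbering direction is chosen so that the substituent locant set {1,5,7} is lower than {3,5,9} at the first point of difference.
This places a bromo group at C-1; a chloro group at C-5; a methyl group at C-7.
Prefixes are listed alphabetically: bromo, chloro, methyl.
Assembling the pieces gives 1-bromo-5-chloro-7-methylnonane.

1-bromo-5-chloro-7-methylnonane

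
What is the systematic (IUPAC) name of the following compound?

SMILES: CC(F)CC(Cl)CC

4-chloro-2-fluorohexane

The parent chain contains 6 carbons (hexane).
Choose the numbering such that the substituent locant set {2,4} is lower than {3,5} at the first point of difference.
With this numbering: a chloro group at C-4; a fluoro group at C-2.
Prefixes are listed alphabetically: chloro, fluoro.
The name is 4-chloro-2-fluorohexane.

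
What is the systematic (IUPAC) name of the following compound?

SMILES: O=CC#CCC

Counting along the main chain through the –CHO group and the multiple bond gives 5 carbons: the parent is pentane.
The principal characteristic group is an aldehyde (terminal –CHO), named with the suffix -al.
The chain contains a C≡C triple bond, so the unsaturation ending is -yne.
The numbering direction is chosen so that the aldehyde carbon is C-1 by definition.
This places the triple bond between C-2 and C-3.
Putting it together: pent-2-ynal.

pent-2-ynal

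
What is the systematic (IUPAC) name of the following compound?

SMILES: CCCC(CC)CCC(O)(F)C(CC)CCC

Counting along the main chain through the –OH group gives 11 carbons: the parent is undecane.
The principal characteristic group is an alcohol (–OH), named with the suffix -ol.
Number the chain so that numbering from this end puts the hydroxyl group at C-5 rather than C-7.
With this numbering: the hydroxyl at C-5; ethyl groups at C-4 and C-8; a fluoro group at C-5.
Substituent prefixes are cited in alphabetical order (multiplying prefixes like di-/tri- are ignored for ordering).
The name is 4,8-diethyl-5-fluoroundecan-5-ol.

4,8-diethyl-5-fluoroundecan-5-ol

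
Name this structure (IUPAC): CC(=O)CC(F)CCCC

4-fluorooctan-2-one

Counting along the main chain through the carbonyl gives 8 carbons: the parent is octane.
The highest-priority functional group is a ketone (C=O on an internal carbon), so the name ends in -one.
The numbering direction is chosen so that numbering from this end puts the carbonyl group at C-2 rather than C-7.
This places the carbonyl at C-2; a fluoro group at C-4.
Assembling the pieces gives 4-fluorooctan-2-one.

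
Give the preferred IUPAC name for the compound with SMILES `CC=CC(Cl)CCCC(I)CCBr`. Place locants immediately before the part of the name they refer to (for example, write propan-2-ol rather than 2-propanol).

The longest carbon chain that includes the multiple bond has 10 carbons, so the parent hydride is decane.
A C=C double bond in the chain gives the infix -ene-.
Choose the numbering such that numbering from this end puts the double bond at C-2 rather than C-8.
With this numbering: the double bond between C-2 and C-3; a bromo group at C-10; a chloro group at C-4; an iodo group at C-8.
Substituent prefixes are cited in alphabetical order (multiplying prefixes like di-/tri- are ignored for ordering).
Assembling the pieces gives 10-bromo-4-chloro-8-iododec-2-ene.

10-bromo-4-chloro-8-iododec-2-ene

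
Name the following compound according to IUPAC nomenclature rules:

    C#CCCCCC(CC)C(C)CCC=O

The longest carbon chain that includes the –CHO group and the multiple bond has 11 carbons, so the parent hydride is undecane.
The principal characteristic group is an aldehyde (terminal –CHO), named with the suffix -al.
A C≡C triple bond in the chain gives the infix -yne-.
The numbering direction is chosen so that the aldehyde carbon is C-1 by definition.
This places the triple bond between C-10 and C-11; an ethyl group at C-5; a methyl group at C-4.
The substituents are ordered alphabetically, ignoring any di-/tri- multipliers.
Assembling the pieces gives 5-ethyl-4-methylundec-10-ynal.

5-ethyl-4-methylundec-10-ynal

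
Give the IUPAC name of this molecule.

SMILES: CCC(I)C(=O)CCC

3-iodoheptan-4-one

The longest chain bearing the carbonyl is 7 carbons long (heptane).
The highest-priority functional group is a ketone (C=O on an internal carbon), so the name ends in -one.
Choose the numbering such that the substituent locant set {3} is lower than {5} at the first point of difference.
That gives the carbonyl at C-4; an iodo group at C-3.
The name is 3-iodoheptan-4-one.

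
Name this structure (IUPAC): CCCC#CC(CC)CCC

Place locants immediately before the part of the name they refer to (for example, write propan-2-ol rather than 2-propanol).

Counting along the main chain through the multiple bond gives 9 carbons: the parent is nonane.
The chain contains a C≡C triple bond, so the unsaturation ending is -yne.
The numbering direction is chosen so that numbering from this end puts the triple bond at C-4 rather than C-5.
This places the triple bond between C-4 and C-5; an ethyl group at C-6.
The name is 6-ethylnon-4-yne.

6-ethylnon-4-yne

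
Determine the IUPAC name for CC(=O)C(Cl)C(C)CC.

3-chloro-4-methylhexan-2-one

The longest carbon chain that includes the carbonyl has 6 carbons, so the parent hydride is hexane.
The highest-priority functional group is a ketone (C=O on an internal carbon), so the name ends in -one.
Choose the numbering such that numbering from this end puts the carbonyl group at C-2 rather than C-5.
With this numbering: the carbonyl at C-2; a chloro group at C-3; a methyl group at C-4.
Substituent prefixes are cited in alphabetical order (multiplying prefixes like di-/tri- are ignored for ordering).
The name is 3-chloro-4-methylhexan-2-one.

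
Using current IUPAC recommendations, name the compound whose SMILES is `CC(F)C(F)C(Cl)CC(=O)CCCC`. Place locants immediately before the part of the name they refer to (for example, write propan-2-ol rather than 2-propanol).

7-chloro-8,9-difluorodecan-5-one

The longest carbon chain that includes the carbonyl has 10 carbons, so the parent hydride is decane.
A ketone (C=O on an internal carbon) is the principal characteristic group, giving the suffix -one.
Choose the numbering such that numbering from this end puts the carbonyl group at C-5 rather than C-6.
This places the carbonyl at C-5; a chloro group at C-7; fluoro groups at C-8 and C-9.
Prefixes are listed alphabetically: chloro, fluoro.
The name is 7-chloro-8,9-difluorodecan-5-one.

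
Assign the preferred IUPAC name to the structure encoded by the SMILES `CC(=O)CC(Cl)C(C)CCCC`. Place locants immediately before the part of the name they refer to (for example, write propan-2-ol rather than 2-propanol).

4-chloro-5-methylnonan-2-one

Counting along the main chain through the carbonyl gives 9 carbons: the parent is nonane.
A ketone (C=O on an internal carbon) is the principal characteristic group, giving the suffix -one.
Choose the numbering such that numbering from this end puts the carbonyl group at C-2 rather than C-8.
That gives the carbonyl at C-2; a chloro group at C-4; a methyl group at C-5.
Prefixes are listed alphabetically: chloro, methyl.
Assembling the pieces gives 4-chloro-5-methylnonan-2-one.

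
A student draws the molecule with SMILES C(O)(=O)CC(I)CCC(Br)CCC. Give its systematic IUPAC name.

6-bromo-3-iodononanoic acid

Counting along the main chain through the –COOH group gives 9 carbons: the parent is nonane.
The highest-priority functional group is a carboxylic acid (terminal –COOH), so the name ends in -oic acid.
The numbering direction is chosen so that the carboxylic acid carbon is C-1 by definition.
This places a bromo group at C-6; an iodo group at C-3.
Substituent prefixes are cited in alphabetical order (multiplying prefixes like di-/tri- are ignored for ordering).
The name is 6-bromo-3-iodononanoic acid.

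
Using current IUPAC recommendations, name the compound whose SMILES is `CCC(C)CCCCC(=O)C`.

The longest chain bearing the carbonyl is 9 carbons long (nonane).
A ketone (C=O on an internal carbon) is the principal characteristic group, giving the suffix -one.
Choose the numbering such that numbering from this end puts the carbonyl group at C-2 rather than C-8.
With this numbering: the carbonyl at C-2; a methyl group at C-7.
Putting it together: 7-methylnonan-2-one.

7-methylnonan-2-one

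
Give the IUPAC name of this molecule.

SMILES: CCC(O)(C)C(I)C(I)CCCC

4,5-diiodo-3-methylnonan-3-ol

The longest carbon chain that includes the –OH group has 9 carbons, so the parent hydride is nonane.
The principal characteristic group is an alcohol (–OH), named with the suffix -ol.
Choose the numbering such that numbering from this end puts the hydroxyl group at C-3 rather than C-7.
This places the hydroxyl at C-3; iodo groups at C-4 and C-5; a methyl group at C-3.
The substituents are ordered alphabetically, ignoring any di-/tri- multipliers.
Assembling the pieces gives 4,5-diiodo-3-methylnonan-3-ol.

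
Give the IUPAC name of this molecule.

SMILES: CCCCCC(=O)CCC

Counting along the main chain through the carbonyl gives 9 carbons: the parent is nonane.
A ketone (C=O on an internal carbon) is the principal characteristic group, giving the suffix -one.
Choose the numbering such that numbering from this end puts the carbonyl group at C-4 rather than C-6.
This places the carbonyl at C-4.
The name is nonan-4-one.

nonan-4-one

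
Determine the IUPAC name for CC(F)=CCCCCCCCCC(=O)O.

11-fluorododec-10-enoic acid

The longest carbon chain that includes the –COOH group and the multiple bond has 12 carbons, so the parent hydride is dodecane.
The principal characteristic group is a carboxylic acid (terminal –COOH), named with the suffix -oic acid.
A C=C double bond in the chain gives the infix -ene-.
Choose the numbering such that the carboxylic acid carbon is C-1 by definition.
That gives the double bond between C-10 and C-11; a fluoro group at C-11.
Assembling the pieces gives 11-fluorododec-10-enoic acid.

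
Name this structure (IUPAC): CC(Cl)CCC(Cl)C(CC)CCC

2,5-dichloro-6-ethylnonane

The longest continuous carbon chain has 9 atoms, so the parent hydride is nonane.
Number the chain so that the substituent locant set {2,5,6} is lower than {4,5,8} at the first point of difference.
That gives chloro groups at C-2 and C-5; an ethyl group at C-6.
The substituents are ordered alphabetically, ignoring any di-/tri- multipliers.
The name is 2,5-dichloro-6-ethylnonane.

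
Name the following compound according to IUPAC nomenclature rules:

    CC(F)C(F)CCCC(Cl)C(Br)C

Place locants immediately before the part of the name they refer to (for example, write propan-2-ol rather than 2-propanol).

The longest carbon chain is 9 atoms: the parent is nonane.
Choose the numbering such that the locant sets are identical either way, so the alphabetically earlier bromo substituent takes the lower locant (2 rather than 8).
With this numbering: a bromo group at C-2; a chloro group at C-3; fluoro groups at C-7 and C-8.
Prefixes are listed alphabetically: bromo, chloro, fluoro.
Assembling the pieces gives 2-bromo-3-chloro-7,8-difluorononane.

2-bromo-3-chloro-7,8-difluorononane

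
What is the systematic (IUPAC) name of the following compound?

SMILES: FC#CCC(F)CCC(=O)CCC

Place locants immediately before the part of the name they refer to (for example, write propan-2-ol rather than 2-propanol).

Counting along the main chain through the carbonyl and the multiple bond gives 10 carbons: the parent is decane.
A ketone (C=O on an internal carbon) is the principal characteristic group, giving the suffix -one.
There is one C≡C triple bond, indicated by the ending -yne.
The numbering direction is chosen so that numbering from this end puts the carbonyl group at C-4 rather than C-7.
With this numbering: the carbonyl at C-4; the triple bond between C-9 and C-10; fluoro groups at C-7 and C-10.
The name is 7,10-difluorodec-9-yn-4-one.

7,10-difluorodec-9-yn-4-one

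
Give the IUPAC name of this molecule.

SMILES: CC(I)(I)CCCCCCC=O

8,8-diiodononanal

The longest chain bearing the –CHO group is 9 carbons long (nonane).
An aldehyde (terminal –CHO) is the principal characteristic group, giving the suffix -al.
Number the chain so that the aldehyde carbon is C-1 by definition.
This places two iodo groups at C-8.
Assembling the pieces gives 8,8-diiodononanal.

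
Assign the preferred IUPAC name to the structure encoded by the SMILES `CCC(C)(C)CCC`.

3,3-dimethylhexane

The longest continuous carbon chain has 6 atoms, so the parent hydride is hexane.
Number the chain so that the substituent locant set {3,3} is lower than {4,4} at the first point of difference.
That gives two methyl groups at C-3.
The name is 3,3-dimethylhexane.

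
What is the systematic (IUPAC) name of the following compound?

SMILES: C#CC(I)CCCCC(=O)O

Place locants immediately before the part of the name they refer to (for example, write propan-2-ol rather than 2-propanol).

The longest chain bearing the –COOH group and the multiple bond is 8 carbons long (octane).
The highest-priority functional group is a carboxylic acid (terminal –COOH), so the name ends in -oic acid.
The chain contains a C≡C triple bond, so the unsaturation ending is -yne.
Choose the numbering such that the carboxylic acid carbon is C-1 by definition.
This places the triple bond between C-7 and C-8; an iodo group at C-6.
Assembling the pieces gives 6-iodooct-7-ynoic acid.

6-iodooct-7-ynoic acid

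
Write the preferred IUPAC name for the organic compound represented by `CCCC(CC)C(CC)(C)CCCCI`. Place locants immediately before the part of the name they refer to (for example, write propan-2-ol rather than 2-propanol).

The longest continuous carbon chain has 9 atoms, so the parent hydride is nonane.
Number the chain so that the substituent locant set {1,5,5,6} is lower than {4,5,5,9} at the first point of difference.
With this numbering: ethyl groups at C-5 and C-6; an iodo group at C-1; a methyl group at C-5.
Prefixes are listed alphabetically: ethyl, iodo, methyl.
Assembling the pieces gives 5,6-diethyl-1-iodo-5-methylnonane.

5,6-diethyl-1-iodo-5-methylnonane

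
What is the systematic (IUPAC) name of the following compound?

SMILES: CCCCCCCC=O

octanal

Counting along the main chain through the –CHO group gives 8 carbons: the parent is octane.
The highest-priority functional group is an aldehyde (terminal –CHO), so the name ends in -al.
Choose the numbering such that the aldehyde carbon is C-1 by definition.
Assembling the pieces gives octanal.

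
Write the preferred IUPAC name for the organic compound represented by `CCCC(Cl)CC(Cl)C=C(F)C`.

4,6-dichloro-2-fluoronon-2-ene

The longest carbon chain that includes the multiple bond has 9 carbons, so the parent hydride is nonane.
There is one C=C double bond, indicated by the ending -ene.
The numbering direction is chosen so that numbering from this end puts the double bond at C-2 rather than C-7.
That gives the double bond between C-2 and C-3; chloro groups at C-4 and C-6; a fluoro group at C-2.
Substituent prefixes are cited in alphabetical order (multiplying prefixes like di-/tri- are ignored for ordering).
Putting it together: 4,6-dichloro-2-fluoronon-2-ene.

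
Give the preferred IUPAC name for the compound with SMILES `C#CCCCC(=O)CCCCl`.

The longest chain bearing the carbonyl and the multiple bond is 9 carbons long (nonane).
A ketone (C=O on an internal carbon) is the principal characteristic group, giving the suffix -one.
The chain contains a C≡C triple bond, so the unsaturation ending is -yne.
Number the chain so that numbering from this end puts the carbonyl group at C-4 rather than C-6.
This places the carbonyl at C-4; the triple bond between C-8 and C-9; a chloro group at C-1.
Assembling the pieces gives 1-chloronon-8-yn-4-one.

1-chloronon-8-yn-4-one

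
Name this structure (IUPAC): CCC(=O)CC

The longest chain bearing the carbonyl is 5 carbons long (pentane).
The highest-priority functional group is a ketone (C=O on an internal carbon), so the name ends in -one.
Both numbering directions give the same locant set; either may be used.
This places the carbonyl at C-3.
The name is pentan-3-one.

pentan-3-one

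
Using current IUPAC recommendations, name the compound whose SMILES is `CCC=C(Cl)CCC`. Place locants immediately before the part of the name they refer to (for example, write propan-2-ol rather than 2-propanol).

The longest carbon chain that includes the multiple bond has 7 carbons, so the parent hydride is heptane.
A C=C double bond in the chain gives the infix -ene-.
Number the chain so that numbering from this end puts the double bond at C-3 rather than C-4.
That gives the double bond between C-3 and C-4; a chloro group at C-4.
The name is 4-chlorohept-3-ene.

4-chlorohept-3-ene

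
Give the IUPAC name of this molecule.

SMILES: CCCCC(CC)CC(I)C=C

5-ethyl-3-iodonon-1-ene

The longest chain bearing the multiple bond is 9 carbons long (nonane).
There is one C=C double bond, indicated by the ending -ene.
Choose the numbering such that numbering from this end puts the double bond at C-1 rather than C-8.
This places the double bond between C-1 and C-2; an ethyl group at C-5; an iodo group at C-3.
Prefixes are listed alphabetically: ethyl, iodo.
Assembling the pieces gives 5-ethyl-3-iodonon-1-ene.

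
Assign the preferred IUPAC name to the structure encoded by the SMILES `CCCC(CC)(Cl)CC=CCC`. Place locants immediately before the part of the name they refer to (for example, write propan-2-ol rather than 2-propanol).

6-chloro-6-ethylnon-3-ene

The longest chain bearing the multiple bond is 9 carbons long (nonane).
A C=C double bond in the chain gives the infix -ene-.
Choose the numbering such that numbering from this end puts the double bond at C-3 rather than C-6.
With this numbering: the double bond between C-3 and C-4; a chloro group at C-6; an ethyl group at C-6.
The substituents are ordered alphabetically, ignoring any di-/tri- multipliers.
The name is 6-chloro-6-ethylnon-3-ene.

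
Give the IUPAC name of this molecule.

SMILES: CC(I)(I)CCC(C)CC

The parent chain contains 7 carbons (heptane).
Number the chain so that the substituent locant set {2,2,5} is lower than {3,6,6} at the first point of difference.
This places two iodo groups at C-2; a methyl group at C-5.
Substituent prefixes are cited in alphabetical order (multiplying prefixes like di-/tri- are ignored for ordering).
The name is 2,2-diiodo-5-methylheptane.

2,2-diiodo-5-methylheptane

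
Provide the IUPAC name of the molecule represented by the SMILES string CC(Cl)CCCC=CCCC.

The longest carbon chain that includes the multiple bond has 10 carbons, so the parent hydride is decane.
A C=C double bond in the chain gives the infix -ene-.
The numbering direction is chosen so that numbering from this end puts the double bond at C-4 rather than C-6.
That gives the double bond between C-4 and C-5; a chloro group at C-9.
Putting it together: 9-chlorodec-4-ene.

9-chlorodec-4-ene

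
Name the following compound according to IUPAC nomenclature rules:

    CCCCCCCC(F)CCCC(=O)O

Counting along the main chain through the –COOH group gives 12 carbons: the parent is dodecane.
The principal characteristic group is a carboxylic acid (terminal –COOH), named with the suffix -oic acid.
The numbering direction is chosen so that the carboxylic acid carbon is C-1 by definition.
That gives a fluoro group at C-5.
The name is 5-fluorododecanoic acid.

5-fluorododecanoic acid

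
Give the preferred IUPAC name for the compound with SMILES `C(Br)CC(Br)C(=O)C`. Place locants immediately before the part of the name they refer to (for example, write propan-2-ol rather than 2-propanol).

3,5-dibromopentan-2-one

The longest chain bearing the carbonyl is 5 carbons long (pentane).
The highest-priority functional group is a ketone (C=O on an internal carbon), so the name ends in -one.
Number the chain so that numbering from this end puts the carbonyl group at C-2 rather than C-4.
This places the carbonyl at C-2; bromo groups at C-3 and C-5.
The name is 3,5-dibromopentan-2-one.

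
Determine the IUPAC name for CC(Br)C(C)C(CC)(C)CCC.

The longest continuous carbon chain has 7 atoms, so the parent hydride is heptane.
Choose the numbering such that the substituent locant set {2,3,4,4} is lower than {4,4,5,6} at the first point of difference.
This places a bromo group at C-2; an ethyl group at C-4; methyl groups at C-3 and C-4.
Substituent prefixes are cited in alphabetical order (multiplying prefixes like di-/tri- are ignored for ordering).
Assembling the pieces gives 2-bromo-4-ethyl-3,4-dimethylheptane.

2-bromo-4-ethyl-3,4-dimethylheptane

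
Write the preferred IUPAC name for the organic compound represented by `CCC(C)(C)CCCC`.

3,3-dimethylheptane

The longest continuous carbon chain has 7 atoms, so the parent hydride is heptane.
Number the chain so that the substituent locant set {3,3} is lower than {5,5} at the first point of difference.
That gives two methyl groups at C-3.
Putting it together: 3,3-dimethylheptane.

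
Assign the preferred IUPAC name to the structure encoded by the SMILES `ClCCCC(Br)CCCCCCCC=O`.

9-bromo-12-chlorododecanal

Counting along the main chain through the –CHO group gives 12 carbons: the parent is dodecane.
The highest-priority functional group is an aldehyde (terminal –CHO), so the name ends in -al.
Number the chain so that the aldehyde carbon is C-1 by definition.
That gives a bromo group at C-9; a chloro group at C-12.
The substituents are ordered alphabetically, ignoring any di-/tri- multipliers.
Assembling the pieces gives 9-bromo-12-chlorododecanal.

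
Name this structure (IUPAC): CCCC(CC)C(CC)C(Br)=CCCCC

6-bromo-7,8-diethylundec-5-ene

Counting along the main chain through the multiple bond gives 11 carbons: the parent is undecane.
A C=C double bond in the chain gives the infix -ene-.
Choose the numbering such that numbering from this end puts the double bond at C-5 rather than C-6.
That gives the double bond between C-5 and C-6; a bromo group at C-6; ethyl groups at C-7 and C-8.
Prefixes are listed alphabetically: bromo, ethyl.
Putting it together: 6-bromo-7,8-diethylundec-5-ene.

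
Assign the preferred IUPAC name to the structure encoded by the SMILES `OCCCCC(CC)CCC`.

5-ethyloctan-1-ol

The longest chain bearing the –OH group is 8 carbons long (octane).
The principal characteristic group is an alcohol (–OH), named with the suffix -ol.
Number the chain so that numbering from this end puts the hydroxyl group at C-1 rather than C-8.
With this numbering: the hydroxyl at C-1; an ethyl group at C-5.
Putting it together: 5-ethyloctan-1-ol.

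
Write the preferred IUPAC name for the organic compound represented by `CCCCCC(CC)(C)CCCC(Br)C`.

2-bromo-6-ethyl-6-methylundecane

The longest carbon chain is 11 atoms: the parent is undecane.
The numbering direction is chosen so that the substituent locant set {2,6,6} is lower than {6,6,10} at the first point of difference.
This places a bromo group at C-2; an ethyl group at C-6; a methyl group at C-6.
The substituents are ordered alphabetically, ignoring any di-/tri- multipliers.
Assembling the pieces gives 2-bromo-6-ethyl-6-methylundecane.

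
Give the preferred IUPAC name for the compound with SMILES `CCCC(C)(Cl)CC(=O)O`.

3-chloro-3-methylhexanoic acid

The longest chain bearing the –COOH group is 6 carbons long (hexane).
A carboxylic acid (terminal –COOH) is the principal characteristic group, giving the suffix -oic acid.
The numbering direction is chosen so that the carboxylic acid carbon is C-1 by definition.
This places a chloro group at C-3; a methyl group at C-3.
Substituent prefixes are cited in alphabetical order (multiplying prefixes like di-/tri- are ignored for ordering).
Assembling the pieces gives 3-chloro-3-methylhexanoic acid.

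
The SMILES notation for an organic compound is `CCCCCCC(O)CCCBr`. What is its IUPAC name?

The longest chain bearing the –OH group is 10 carbons long (decane).
An alcohol (–OH) is the principal characteristic group, giving the suffix -ol.
Number the chain so that numbering from this end puts the hydroxyl group at C-4 rather than C-7.
That gives the hydroxyl at C-4; a bromo group at C-1.
The name is 1-bromodecan-4-ol.

1-bromodecan-4-ol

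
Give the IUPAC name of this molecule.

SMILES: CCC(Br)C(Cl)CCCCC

3-bromo-4-chlorononane

The longest carbon chain is 9 atoms: the parent is nonane.
Choose the numbering such that the substituent locant set {3,4} is lower than {6,7} at the first point of difference.
This places a bromo group at C-3; a chloro group at C-4.
Substituent prefixes are cited in alphabetical order (multiplying prefixes like di-/tri- are ignored for ordering).
Putting it together: 3-bromo-4-chlorononane.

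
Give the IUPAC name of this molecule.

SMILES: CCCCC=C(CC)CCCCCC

Counting along the main chain through the multiple bond gives 12 carbons: the parent is dodecane.
The chain contains a C=C double bond, so the unsaturation ending is -ene.
Number the chain so that numbering from this end puts the double bond at C-5 rather than C-7.
With this numbering: the double bond between C-5 and C-6; an ethyl group at C-6.
Putting it together: 6-ethyldodec-5-ene.

6-ethyldodec-5-ene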